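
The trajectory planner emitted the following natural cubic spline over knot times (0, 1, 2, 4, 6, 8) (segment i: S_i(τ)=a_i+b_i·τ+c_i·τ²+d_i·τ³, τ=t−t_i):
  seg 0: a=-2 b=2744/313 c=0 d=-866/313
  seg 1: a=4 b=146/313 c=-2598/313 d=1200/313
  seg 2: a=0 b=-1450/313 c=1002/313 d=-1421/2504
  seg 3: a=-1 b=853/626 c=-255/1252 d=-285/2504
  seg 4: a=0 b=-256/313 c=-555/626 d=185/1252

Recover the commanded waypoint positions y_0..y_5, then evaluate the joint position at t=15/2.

y_0=-2 y_1=4 y_2=0 y_3=-1 y_4=0 y_5=-4
S(15/2) = -27273/10016

y_0 = S_0(0) = a_0 = -2
y_1 = S_1(0) = a_1 = 4
y_2 = S_2(0) = a_2 = 0
y_3 = S_3(0) = a_3 = -1
y_4 = S_4(0) = a_4 = 0
y_5 = S_4(2) = -4
t_q=15/2 is in segment 4 (τ=3/2); S_4(τ)=-27273/10016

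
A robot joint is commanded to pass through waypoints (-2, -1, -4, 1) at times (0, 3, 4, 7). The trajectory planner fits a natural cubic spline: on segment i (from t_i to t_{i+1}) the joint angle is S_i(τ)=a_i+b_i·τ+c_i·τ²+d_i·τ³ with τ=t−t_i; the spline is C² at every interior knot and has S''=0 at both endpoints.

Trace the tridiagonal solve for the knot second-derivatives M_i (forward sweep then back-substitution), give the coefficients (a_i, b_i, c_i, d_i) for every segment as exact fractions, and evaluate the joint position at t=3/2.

  seg 0: a=-2 b=115/63 c=0 d=-94/567
  seg 1: a=-1 b=-167/63 c=-94/63 d=8/7
  seg 2: a=-4 b=-139/63 c=122/63 d=-122/567
S(3/2) = 5/28

Δ: Δ0=1/3, Δ1=-3, Δ2=5/3
row 1: diag=8, rhs=-20; c'=1/8, d'=-5/2
row 2: denom=8−1·1/8=63/8; d'=(28−1·-5/2)/(63/8)=244/63
back: M2=244/63
back: M1=-5/2−1/8·244/63=-188/63
M: M0=0, M1=-188/63, M2=244/63, M3=0
seg 0: a=-2, c=M0/2=0, d=(M1−M0)/(6·3)=-94/567, b=Δ0−h0·(2M0+M1)/6=115/63
seg 1: a=-1, c=M1/2=-94/63, d=(M2−M1)/(6·1)=8/7, b=Δ1−h1·(2M1+M2)/6=-167/63
seg 2: a=-4, c=M2/2=122/63, d=(M3−M2)/(6·3)=-122/567, b=Δ2−h2·(2M2+M3)/6=-139/63
t_q=3/2 → seg 0, τ=3/2; S=-2+115/63·τ+0·τ²+-94/567·τ³=5/28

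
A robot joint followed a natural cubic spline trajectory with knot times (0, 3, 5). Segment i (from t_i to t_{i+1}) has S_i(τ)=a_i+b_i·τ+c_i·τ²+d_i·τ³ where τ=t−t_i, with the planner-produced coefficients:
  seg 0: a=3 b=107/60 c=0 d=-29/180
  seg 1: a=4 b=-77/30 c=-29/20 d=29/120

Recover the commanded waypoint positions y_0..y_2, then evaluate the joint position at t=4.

y_0 = S_0(0) = a_0 = 3
y_1 = S_1(0) = a_1 = 4
y_2 = S_1(2) = -5
t_q=4 is in segment 1 (τ=1); S_1(τ)=9/40

y_0=3 y_1=4 y_2=-5
S(4) = 9/40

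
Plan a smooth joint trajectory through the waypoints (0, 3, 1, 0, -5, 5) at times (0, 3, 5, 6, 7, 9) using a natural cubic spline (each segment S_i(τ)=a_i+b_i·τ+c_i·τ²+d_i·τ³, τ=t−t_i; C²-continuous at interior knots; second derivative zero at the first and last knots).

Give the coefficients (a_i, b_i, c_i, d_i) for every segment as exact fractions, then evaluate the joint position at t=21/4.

  seg 0: a=0 b=556/307 c=0 d=-83/921
  seg 1: a=3 b=-191/307 c=-249/307 d=191/614
  seg 2: a=1 b=-41/307 c=324/307 d=-590/307
  seg 3: a=0 b=-1163/307 c=-1446/307 d=1074/307
  seg 4: a=-5 b=-833/307 c=1776/307 d=-296/307
S(21/4) = 9849/9824

Δ: Δ0=1, Δ1=-1, Δ2=-1, Δ3=-5, Δ4=5
row 1: diag=10, rhs=-12; c'=1/5, d'=-6/5
row 2: denom=6−2·1/5=28/5; d'=(0−2·-6/5)/(28/5)=3/7
row 3: denom=4−1·5/28=107/28; d'=(-24−1·3/7)/(107/28)=-684/107
row 4: denom=6−1·28/107=614/107; d'=(60−1·-684/107)/(614/107)=3552/307
back: M4=3552/307
back: M3=-684/107−28/107·3552/307=-2892/307
back: M2=3/7−5/28·-2892/307=648/307
back: M1=-6/5−1/5·648/307=-498/307
M: M0=0, M1=-498/307, M2=648/307, M3=-2892/307, M4=3552/307, M5=0
seg 0: a=0, c=M0/2=0, d=(M1−M0)/(6·3)=-83/921, b=Δ0−h0·(2M0+M1)/6=556/307
seg 1: a=3, c=M1/2=-249/307, d=(M2−M1)/(6·2)=191/614, b=Δ1−h1·(2M1+M2)/6=-191/307
seg 2: a=1, c=M2/2=324/307, d=(M3−M2)/(6·1)=-590/307, b=Δ2−h2·(2M2+M3)/6=-41/307
seg 3: a=0, c=M3/2=-1446/307, d=(M4−M3)/(6·1)=1074/307, b=Δ3−h3·(2M3+M4)/6=-1163/307
seg 4: a=-5, c=M4/2=1776/307, d=(M5−M4)/(6·2)=-296/307, b=Δ4−h4·(2M4+M5)/6=-833/307
t_q=21/4 → seg 2, τ=1/4; S=1+-41/307·τ+324/307·τ²+-590/307·τ³=9849/9824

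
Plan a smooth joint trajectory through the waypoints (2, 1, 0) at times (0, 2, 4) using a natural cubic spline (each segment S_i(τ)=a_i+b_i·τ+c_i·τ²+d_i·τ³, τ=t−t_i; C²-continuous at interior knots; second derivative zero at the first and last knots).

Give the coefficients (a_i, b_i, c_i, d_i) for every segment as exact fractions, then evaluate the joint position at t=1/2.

  seg 0: a=2 b=-1/2 c=0 d=0
  seg 1: a=1 b=-1/2 c=0 d=0
S(1/2) = 7/4

Δ: Δ0=-1/2, Δ1=-1/2
row 1: diag=8, rhs=0; c'=1/4, d'=0
back: M1=0
M: M0=0, M1=0, M2=0
seg 0: a=2, c=M0/2=0, d=(M1−M0)/(6·2)=0, b=Δ0−h0·(2M0+M1)/6=-1/2
seg 1: a=1, c=M1/2=0, d=(M2−M1)/(6·2)=0, b=Δ1−h1·(2M1+M2)/6=-1/2
t_q=1/2 → seg 0, τ=1/2; S=2+-1/2·τ+0·τ²+0·τ³=7/4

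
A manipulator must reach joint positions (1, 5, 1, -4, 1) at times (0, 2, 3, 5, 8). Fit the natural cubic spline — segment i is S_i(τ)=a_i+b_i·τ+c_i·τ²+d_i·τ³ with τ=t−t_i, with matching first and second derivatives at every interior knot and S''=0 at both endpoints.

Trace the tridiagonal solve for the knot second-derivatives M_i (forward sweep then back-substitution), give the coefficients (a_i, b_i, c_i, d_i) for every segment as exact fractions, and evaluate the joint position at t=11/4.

  seg 0: a=1 b=2006/489 c=0 d=-257/489
  seg 1: a=5 b=-1078/489 c=-514/163 d=664/489
  seg 2: a=1 b=-2170/489 c=150/163 d=95/3912
  seg 3: a=-4 b=-455/978 c=695/652 d=-695/5868
S(11/4) = 1399/652

Δ: Δ0=2, Δ1=-4, Δ2=-5/2, Δ3=5/3
row 1: diag=6, rhs=-36; c'=1/6, d'=-6
row 2: denom=6−1·1/6=35/6; d'=(9−1·-6)/(35/6)=18/7
row 3: denom=10−2·12/35=326/35; d'=(25−2·18/7)/(326/35)=695/326
back: M3=695/326
back: M2=18/7−12/35·695/326=300/163
back: M1=-6−1/6·300/163=-1028/163
M: M0=0, M1=-1028/163, M2=300/163, M3=695/326, M4=0
seg 0: a=1, c=M0/2=0, d=(M1−M0)/(6·2)=-257/489, b=Δ0−h0·(2M0+M1)/6=2006/489
seg 1: a=5, c=M1/2=-514/163, d=(M2−M1)/(6·1)=664/489, b=Δ1−h1·(2M1+M2)/6=-1078/489
seg 2: a=1, c=M2/2=150/163, d=(M3−M2)/(6·2)=95/3912, b=Δ2−h2·(2M2+M3)/6=-2170/489
seg 3: a=-4, c=M3/2=695/652, d=(M4−M3)/(6·3)=-695/5868, b=Δ3−h3·(2M3+M4)/6=-455/978
t_q=11/4 → seg 1, τ=3/4; S=5+-1078/489·τ+-514/163·τ²+664/489·τ³=1399/652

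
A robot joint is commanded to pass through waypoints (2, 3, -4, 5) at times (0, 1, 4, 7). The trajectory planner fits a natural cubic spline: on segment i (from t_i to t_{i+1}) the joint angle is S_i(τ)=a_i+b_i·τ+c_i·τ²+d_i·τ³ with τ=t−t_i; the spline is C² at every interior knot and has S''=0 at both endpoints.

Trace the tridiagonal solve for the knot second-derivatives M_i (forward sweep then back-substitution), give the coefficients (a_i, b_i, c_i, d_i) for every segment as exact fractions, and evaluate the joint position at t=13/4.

  seg 0: a=2 b=143/87 c=0 d=-56/87
  seg 1: a=3 b=-25/87 c=-56/29 d=326/783
  seg 2: a=-4 b=-55/87 c=158/87 d=-158/783
S(13/4) = -2487/928

Δ: Δ0=1, Δ1=-7/3, Δ2=3
row 1: diag=8, rhs=-20; c'=3/8, d'=-5/2
row 2: denom=12−3·3/8=87/8; d'=(32−3·-5/2)/(87/8)=316/87
back: M2=316/87
back: M1=-5/2−3/8·316/87=-112/29
M: M0=0, M1=-112/29, M2=316/87, M3=0
seg 0: a=2, c=M0/2=0, d=(M1−M0)/(6·1)=-56/87, b=Δ0−h0·(2M0+M1)/6=143/87
seg 1: a=3, c=M1/2=-56/29, d=(M2−M1)/(6·3)=326/783, b=Δ1−h1·(2M1+M2)/6=-25/87
seg 2: a=-4, c=M2/2=158/87, d=(M3−M2)/(6·3)=-158/783, b=Δ2−h2·(2M2+M3)/6=-55/87
t_q=13/4 → seg 1, τ=9/4; S=3+-25/87·τ+-56/29·τ²+326/783·τ³=-2487/928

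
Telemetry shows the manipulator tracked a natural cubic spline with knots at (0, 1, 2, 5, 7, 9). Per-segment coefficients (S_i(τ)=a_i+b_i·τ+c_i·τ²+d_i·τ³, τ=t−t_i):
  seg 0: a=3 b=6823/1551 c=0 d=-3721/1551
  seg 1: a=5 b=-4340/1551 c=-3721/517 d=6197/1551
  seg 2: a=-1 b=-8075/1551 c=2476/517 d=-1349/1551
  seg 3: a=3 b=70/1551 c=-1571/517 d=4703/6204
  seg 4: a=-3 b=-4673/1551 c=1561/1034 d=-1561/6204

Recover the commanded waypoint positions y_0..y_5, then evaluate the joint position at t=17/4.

y_0=3 y_1=5 y_2=-1 y_3=3 y_4=-3 y_5=-5
S(17/4) = 53729/33088

y_0 = S_0(0) = a_0 = 3
y_1 = S_1(0) = a_1 = 5
y_2 = S_2(0) = a_2 = -1
y_3 = S_3(0) = a_3 = 3
y_4 = S_4(0) = a_4 = -3
y_5 = S_4(2) = -5
t_q=17/4 is in segment 2 (τ=9/4); S_2(τ)=53729/33088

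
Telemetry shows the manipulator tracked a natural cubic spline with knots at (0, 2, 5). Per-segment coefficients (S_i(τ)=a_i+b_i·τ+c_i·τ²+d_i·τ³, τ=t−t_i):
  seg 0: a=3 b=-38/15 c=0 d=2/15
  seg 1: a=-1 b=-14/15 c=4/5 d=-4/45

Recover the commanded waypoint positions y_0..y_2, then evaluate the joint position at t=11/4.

y_0 = S_0(0) = a_0 = 3
y_1 = S_1(0) = a_1 = -1
y_2 = S_1(3) = 1
t_q=11/4 is in segment 1 (τ=3/4); S_1(τ)=-103/80

y_0=3 y_1=-1 y_2=1
S(11/4) = -103/80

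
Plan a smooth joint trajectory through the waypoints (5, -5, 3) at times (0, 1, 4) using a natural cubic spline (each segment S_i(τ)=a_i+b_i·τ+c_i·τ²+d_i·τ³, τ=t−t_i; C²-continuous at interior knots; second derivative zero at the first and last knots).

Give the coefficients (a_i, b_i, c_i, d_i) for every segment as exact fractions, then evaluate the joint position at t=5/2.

Δ: Δ0=-10, Δ1=8/3
row 1: diag=8, rhs=76; c'=3/8, d'=19/2
back: M1=19/2
M: M0=0, M1=19/2, M2=0
seg 0: a=5, c=M0/2=0, d=(M1−M0)/(6·1)=19/12, b=Δ0−h0·(2M0+M1)/6=-139/12
seg 1: a=-5, c=M1/2=19/4, d=(M2−M1)/(6·3)=-19/36, b=Δ1−h1·(2M1+M2)/6=-41/6
t_q=5/2 → seg 1, τ=3/2; S=-5+-41/6·τ+19/4·τ²+-19/36·τ³=-203/32

  seg 0: a=5 b=-139/12 c=0 d=19/12
  seg 1: a=-5 b=-41/6 c=19/4 d=-19/36
S(5/2) = -203/32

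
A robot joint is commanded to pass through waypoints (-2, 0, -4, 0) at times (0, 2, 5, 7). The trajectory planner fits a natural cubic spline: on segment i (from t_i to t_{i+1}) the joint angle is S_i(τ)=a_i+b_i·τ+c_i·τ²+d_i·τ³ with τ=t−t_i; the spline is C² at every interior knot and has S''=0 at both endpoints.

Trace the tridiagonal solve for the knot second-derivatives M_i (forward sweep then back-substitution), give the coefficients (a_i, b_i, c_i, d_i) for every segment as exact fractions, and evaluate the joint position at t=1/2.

  seg 0: a=-2 b=473/273 c=0 d=-50/273
  seg 1: a=0 b=-127/273 c=-100/91 d=17/63
  seg 2: a=-4 b=62/273 c=121/91 d=-121/546
S(1/2) = -421/364

Δ: Δ0=1, Δ1=-4/3, Δ2=2
row 1: diag=10, rhs=-14; c'=3/10, d'=-7/5
row 2: denom=10−3·3/10=91/10; d'=(20−3·-7/5)/(91/10)=242/91
back: M2=242/91
back: M1=-7/5−3/10·242/91=-200/91
M: M0=0, M1=-200/91, M2=242/91, M3=0
seg 0: a=-2, c=M0/2=0, d=(M1−M0)/(6·2)=-50/273, b=Δ0−h0·(2M0+M1)/6=473/273
seg 1: a=0, c=M1/2=-100/91, d=(M2−M1)/(6·3)=17/63, b=Δ1−h1·(2M1+M2)/6=-127/273
seg 2: a=-4, c=M2/2=121/91, d=(M3−M2)/(6·2)=-121/546, b=Δ2−h2·(2M2+M3)/6=62/273
t_q=1/2 → seg 0, τ=1/2; S=-2+473/273·τ+0·τ²+-50/273·τ³=-421/364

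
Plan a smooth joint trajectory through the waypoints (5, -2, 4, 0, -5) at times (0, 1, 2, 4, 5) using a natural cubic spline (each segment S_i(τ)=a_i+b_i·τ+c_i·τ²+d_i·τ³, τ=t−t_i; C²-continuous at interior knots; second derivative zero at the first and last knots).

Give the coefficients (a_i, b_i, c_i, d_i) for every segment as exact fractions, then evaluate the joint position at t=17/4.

Δ: Δ0=-7, Δ1=6, Δ2=-2, Δ3=-5
row 1: diag=4, rhs=78; c'=1/4, d'=39/2
row 2: denom=6−1·1/4=23/4; d'=(-48−1·39/2)/(23/4)=-270/23
row 3: denom=6−2·8/23=122/23; d'=(-18−2·-270/23)/(122/23)=63/61
back: M3=63/61
back: M2=-270/23−8/23·63/61=-738/61
back: M1=39/2−1/4·-738/61=1374/61
M: M0=0, M1=1374/61, M2=-738/61, M3=63/61, M4=0
seg 0: a=5, c=M0/2=0, d=(M1−M0)/(6·1)=229/61, b=Δ0−h0·(2M0+M1)/6=-656/61
seg 1: a=-2, c=M1/2=687/61, d=(M2−M1)/(6·1)=-352/61, b=Δ1−h1·(2M1+M2)/6=31/61
seg 2: a=4, c=M2/2=-369/61, d=(M3−M2)/(6·2)=267/244, b=Δ2−h2·(2M2+M3)/6=349/61
seg 3: a=0, c=M3/2=63/122, d=(M4−M3)/(6·1)=-21/122, b=Δ3−h3·(2M3+M4)/6=-326/61
t_q=17/4 → seg 3, τ=1/4; S=0+-326/61·τ+63/122·τ²+-21/122·τ³=-10201/7808

  seg 0: a=5 b=-656/61 c=0 d=229/61
  seg 1: a=-2 b=31/61 c=687/61 d=-352/61
  seg 2: a=4 b=349/61 c=-369/61 d=267/244
  seg 3: a=0 b=-326/61 c=63/122 d=-21/122
S(17/4) = -10201/7808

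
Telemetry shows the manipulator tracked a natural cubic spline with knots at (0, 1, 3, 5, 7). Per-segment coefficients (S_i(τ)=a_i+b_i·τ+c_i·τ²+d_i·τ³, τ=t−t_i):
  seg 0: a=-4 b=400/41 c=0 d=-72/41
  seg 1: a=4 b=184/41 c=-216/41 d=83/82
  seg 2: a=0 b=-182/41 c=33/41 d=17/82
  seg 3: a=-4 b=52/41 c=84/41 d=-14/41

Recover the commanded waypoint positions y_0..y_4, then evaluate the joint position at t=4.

y_0 = S_0(0) = a_0 = -4
y_1 = S_1(0) = a_1 = 4
y_2 = S_2(0) = a_2 = 0
y_3 = S_3(0) = a_3 = -4
y_4 = S_3(2) = 4
t_q=4 is in segment 2 (τ=1); S_2(τ)=-281/82

y_0=-4 y_1=4 y_2=0 y_3=-4 y_4=4
S(4) = -281/82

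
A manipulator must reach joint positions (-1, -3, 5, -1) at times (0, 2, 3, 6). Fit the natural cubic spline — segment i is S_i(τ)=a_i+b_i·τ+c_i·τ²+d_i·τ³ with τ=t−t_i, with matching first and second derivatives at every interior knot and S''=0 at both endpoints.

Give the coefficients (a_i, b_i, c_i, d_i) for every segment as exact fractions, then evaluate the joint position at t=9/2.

  seg 0: a=-1 b=-211/47 c=0 d=41/47
  seg 1: a=-3 b=281/47 c=246/47 d=-151/47
  seg 2: a=5 b=320/47 c=-207/47 d=23/47
S(9/2) = 2615/376

Δ: Δ0=-1, Δ1=8, Δ2=-2
row 1: diag=6, rhs=54; c'=1/6, d'=9
row 2: denom=8−1·1/6=47/6; d'=(-60−1·9)/(47/6)=-414/47
back: M2=-414/47
back: M1=9−1/6·-414/47=492/47
M: M0=0, M1=492/47, M2=-414/47, M3=0
seg 0: a=-1, c=M0/2=0, d=(M1−M0)/(6·2)=41/47, b=Δ0−h0·(2M0+M1)/6=-211/47
seg 1: a=-3, c=M1/2=246/47, d=(M2−M1)/(6·1)=-151/47, b=Δ1−h1·(2M1+M2)/6=281/47
seg 2: a=5, c=M2/2=-207/47, d=(M3−M2)/(6·3)=23/47, b=Δ2−h2·(2M2+M3)/6=320/47
t_q=9/2 → seg 2, τ=3/2; S=5+320/47·τ+-207/47·τ²+23/47·τ³=2615/376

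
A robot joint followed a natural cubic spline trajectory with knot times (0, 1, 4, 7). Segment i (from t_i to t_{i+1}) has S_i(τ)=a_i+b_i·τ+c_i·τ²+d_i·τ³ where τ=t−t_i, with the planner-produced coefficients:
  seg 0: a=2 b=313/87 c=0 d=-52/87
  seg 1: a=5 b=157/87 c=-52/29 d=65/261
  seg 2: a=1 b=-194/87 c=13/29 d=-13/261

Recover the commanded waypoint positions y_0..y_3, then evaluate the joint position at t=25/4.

y_0=2 y_1=5 y_2=1 y_3=-3
S(25/4) = -4297/1856

y_0 = S_0(0) = a_0 = 2
y_1 = S_1(0) = a_1 = 5
y_2 = S_2(0) = a_2 = 1
y_3 = S_2(3) = -3
t_q=25/4 is in segment 2 (τ=9/4); S_2(τ)=-4297/1856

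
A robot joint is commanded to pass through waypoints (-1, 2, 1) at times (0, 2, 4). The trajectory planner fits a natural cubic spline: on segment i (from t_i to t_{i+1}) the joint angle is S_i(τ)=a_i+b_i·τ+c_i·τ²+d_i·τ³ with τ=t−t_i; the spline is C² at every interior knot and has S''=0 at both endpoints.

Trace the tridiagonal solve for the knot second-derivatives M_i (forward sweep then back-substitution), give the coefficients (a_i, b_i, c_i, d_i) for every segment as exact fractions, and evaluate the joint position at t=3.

Δ: Δ0=3/2, Δ1=-1/2
row 1: diag=8, rhs=-12; c'=1/4, d'=-3/2
back: M1=-3/2
M: M0=0, M1=-3/2, M2=0
seg 0: a=-1, c=M0/2=0, d=(M1−M0)/(6·2)=-1/8, b=Δ0−h0·(2M0+M1)/6=2
seg 1: a=2, c=M1/2=-3/4, d=(M2−M1)/(6·2)=1/8, b=Δ1−h1·(2M1+M2)/6=1/2
t_q=3 → seg 1, τ=1; S=2+1/2·τ+-3/4·τ²+1/8·τ³=15/8

  seg 0: a=-1 b=2 c=0 d=-1/8
  seg 1: a=2 b=1/2 c=-3/4 d=1/8
S(3) = 15/8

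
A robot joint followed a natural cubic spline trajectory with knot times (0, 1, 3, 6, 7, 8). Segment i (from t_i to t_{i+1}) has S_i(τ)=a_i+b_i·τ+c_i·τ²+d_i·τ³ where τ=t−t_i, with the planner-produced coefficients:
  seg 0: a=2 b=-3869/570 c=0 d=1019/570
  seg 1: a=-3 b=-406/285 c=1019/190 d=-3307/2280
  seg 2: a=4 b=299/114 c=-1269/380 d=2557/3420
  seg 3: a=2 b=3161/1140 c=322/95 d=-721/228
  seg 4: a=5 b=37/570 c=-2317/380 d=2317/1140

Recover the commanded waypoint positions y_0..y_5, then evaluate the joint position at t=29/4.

y_0 = S_0(0) = a_0 = 2
y_1 = S_1(0) = a_1 = -3
y_2 = S_2(0) = a_2 = 4
y_3 = S_3(0) = a_3 = 2
y_4 = S_4(0) = a_4 = 5
y_5 = S_4(1) = 1
t_q=29/4 is in segment 4 (τ=1/4); S_4(τ)=113499/24320

y_0=2 y_1=-3 y_2=4 y_3=2 y_4=5 y_5=1
S(29/4) = 113499/24320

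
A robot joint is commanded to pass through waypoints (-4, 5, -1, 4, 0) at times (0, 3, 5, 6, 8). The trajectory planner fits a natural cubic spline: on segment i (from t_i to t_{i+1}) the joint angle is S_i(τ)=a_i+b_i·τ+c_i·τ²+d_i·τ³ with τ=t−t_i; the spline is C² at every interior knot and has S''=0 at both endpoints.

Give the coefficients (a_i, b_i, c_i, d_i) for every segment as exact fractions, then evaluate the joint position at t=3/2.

Δ: Δ0=3, Δ1=-3, Δ2=5, Δ3=-2
row 1: diag=10, rhs=-36; c'=1/5, d'=-18/5
row 2: denom=6−2·1/5=28/5; d'=(48−2·-18/5)/(28/5)=69/7
row 3: denom=6−1·5/28=163/28; d'=(-42−1·69/7)/(163/28)=-1452/163
back: M3=-1452/163
back: M2=69/7−5/28·-1452/163=1866/163
back: M1=-18/5−1/5·1866/163=-960/163
M: M0=0, M1=-960/163, M2=1866/163, M3=-1452/163, M4=0
seg 0: a=-4, c=M0/2=0, d=(M1−M0)/(6·3)=-160/489, b=Δ0−h0·(2M0+M1)/6=969/163
seg 1: a=5, c=M1/2=-480/163, d=(M2−M1)/(6·2)=471/326, b=Δ1−h1·(2M1+M2)/6=-471/163
seg 2: a=-1, c=M2/2=933/163, d=(M3−M2)/(6·1)=-553/163, b=Δ2−h2·(2M2+M3)/6=435/163
seg 3: a=4, c=M3/2=-726/163, d=(M4−M3)/(6·2)=121/163, b=Δ3−h3·(2M3+M4)/6=642/163
t_q=3/2 → seg 0, τ=3/2; S=-4+969/163·τ+0·τ²+-160/489·τ³=1243/326

  seg 0: a=-4 b=969/163 c=0 d=-160/489
  seg 1: a=5 b=-471/163 c=-480/163 d=471/326
  seg 2: a=-1 b=435/163 c=933/163 d=-553/163
  seg 3: a=4 b=642/163 c=-726/163 d=121/163
S(3/2) = 1243/326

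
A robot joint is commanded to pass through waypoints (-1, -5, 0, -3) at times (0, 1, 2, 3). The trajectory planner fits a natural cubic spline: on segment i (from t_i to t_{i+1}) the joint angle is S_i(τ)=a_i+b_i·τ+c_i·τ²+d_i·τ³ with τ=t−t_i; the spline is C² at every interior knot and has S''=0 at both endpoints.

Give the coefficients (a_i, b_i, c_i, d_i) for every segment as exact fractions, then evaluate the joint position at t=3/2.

  seg 0: a=-1 b=-104/15 c=0 d=44/15
  seg 1: a=-5 b=28/15 c=44/5 d=-17/3
  seg 2: a=0 b=37/15 c=-41/5 d=41/15
S(3/2) = -103/40

Δ: Δ0=-4, Δ1=5, Δ2=-3
row 1: diag=4, rhs=54; c'=1/4, d'=27/2
row 2: denom=4−1·1/4=15/4; d'=(-48−1·27/2)/(15/4)=-82/5
back: M2=-82/5
back: M1=27/2−1/4·-82/5=88/5
M: M0=0, M1=88/5, M2=-82/5, M3=0
seg 0: a=-1, c=M0/2=0, d=(M1−M0)/(6·1)=44/15, b=Δ0−h0·(2M0+M1)/6=-104/15
seg 1: a=-5, c=M1/2=44/5, d=(M2−M1)/(6·1)=-17/3, b=Δ1−h1·(2M1+M2)/6=28/15
seg 2: a=0, c=M2/2=-41/5, d=(M3−M2)/(6·1)=41/15, b=Δ2−h2·(2M2+M3)/6=37/15
t_q=3/2 → seg 1, τ=1/2; S=-5+28/15·τ+44/5·τ²+-17/3·τ³=-103/40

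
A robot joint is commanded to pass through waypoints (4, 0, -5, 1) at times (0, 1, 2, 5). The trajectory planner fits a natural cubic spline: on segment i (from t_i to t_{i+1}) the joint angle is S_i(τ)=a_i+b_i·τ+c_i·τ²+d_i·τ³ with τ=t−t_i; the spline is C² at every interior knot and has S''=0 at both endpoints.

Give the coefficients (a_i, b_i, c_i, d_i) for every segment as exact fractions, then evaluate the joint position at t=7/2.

Δ: Δ0=-4, Δ1=-5, Δ2=2
row 1: diag=4, rhs=-6; c'=1/4, d'=-3/2
row 2: denom=8−1·1/4=31/4; d'=(42−1·-3/2)/(31/4)=174/31
back: M2=174/31
back: M1=-3/2−1/4·174/31=-90/31
M: M0=0, M1=-90/31, M2=174/31, M3=0
seg 0: a=4, c=M0/2=0, d=(M1−M0)/(6·1)=-15/31, b=Δ0−h0·(2M0+M1)/6=-109/31
seg 1: a=0, c=M1/2=-45/31, d=(M2−M1)/(6·1)=44/31, b=Δ1−h1·(2M1+M2)/6=-154/31
seg 2: a=-5, c=M2/2=87/31, d=(M3−M2)/(6·3)=-29/93, b=Δ2−h2·(2M2+M3)/6=-112/31
t_q=7/2 → seg 2, τ=3/2; S=-5+-112/31·τ+87/31·τ²+-29/93·τ³=-1279/248

  seg 0: a=4 b=-109/31 c=0 d=-15/31
  seg 1: a=0 b=-154/31 c=-45/31 d=44/31
  seg 2: a=-5 b=-112/31 c=87/31 d=-29/93
S(7/2) = -1279/248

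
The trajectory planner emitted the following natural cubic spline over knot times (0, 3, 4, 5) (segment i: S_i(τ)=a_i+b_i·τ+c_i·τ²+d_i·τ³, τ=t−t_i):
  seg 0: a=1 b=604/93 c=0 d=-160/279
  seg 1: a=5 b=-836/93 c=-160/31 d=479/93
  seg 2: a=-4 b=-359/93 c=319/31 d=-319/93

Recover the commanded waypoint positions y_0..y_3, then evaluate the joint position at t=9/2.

y_0 = S_0(0) = a_0 = 1
y_1 = S_1(0) = a_1 = 5
y_2 = S_2(0) = a_2 = -4
y_3 = S_2(1) = -1
t_q=9/2 is in segment 2 (τ=1/2); S_2(τ)=-939/248

y_0=1 y_1=5 y_2=-4 y_3=-1
S(9/2) = -939/248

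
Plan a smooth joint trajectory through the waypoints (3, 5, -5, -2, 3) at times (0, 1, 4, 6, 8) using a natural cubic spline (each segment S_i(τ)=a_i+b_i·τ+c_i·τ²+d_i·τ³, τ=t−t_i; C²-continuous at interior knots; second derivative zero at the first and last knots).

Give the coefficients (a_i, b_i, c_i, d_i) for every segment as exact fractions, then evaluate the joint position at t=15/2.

  seg 0: a=3 b=2381/804 c=0 d=-773/804
  seg 1: a=5 b=31/402 c=-773/268 d=1405/2412
  seg 2: a=-5 b=-1207/804 c=158/67 d=-1379/3216
  seg 3: a=-2 b=560/201 c=-115/536 d=115/3216
S(15/2) = 15583/8576

Δ: Δ0=2, Δ1=-10/3, Δ2=3/2, Δ3=5/2
row 1: diag=8, rhs=-32; c'=3/8, d'=-4
row 2: denom=10−3·3/8=71/8; d'=(29−3·-4)/(71/8)=328/71
row 3: denom=8−2·16/71=536/71; d'=(6−2·328/71)/(536/71)=-115/268
back: M3=-115/268
back: M2=328/71−16/71·-115/268=316/67
back: M1=-4−3/8·316/67=-773/134
M: M0=0, M1=-773/134, M2=316/67, M3=-115/268, M4=0
seg 0: a=3, c=M0/2=0, d=(M1−M0)/(6·1)=-773/804, b=Δ0−h0·(2M0+M1)/6=2381/804
seg 1: a=5, c=M1/2=-773/268, d=(M2−M1)/(6·3)=1405/2412, b=Δ1−h1·(2M1+M2)/6=31/402
seg 2: a=-5, c=M2/2=158/67, d=(M3−M2)/(6·2)=-1379/3216, b=Δ2−h2·(2M2+M3)/6=-1207/804
seg 3: a=-2, c=M3/2=-115/536, d=(M4−M3)/(6·2)=115/3216, b=Δ3−h3·(2M3+M4)/6=560/201
t_q=15/2 → seg 3, τ=3/2; S=-2+560/201·τ+-115/536·τ²+115/3216·τ³=15583/8576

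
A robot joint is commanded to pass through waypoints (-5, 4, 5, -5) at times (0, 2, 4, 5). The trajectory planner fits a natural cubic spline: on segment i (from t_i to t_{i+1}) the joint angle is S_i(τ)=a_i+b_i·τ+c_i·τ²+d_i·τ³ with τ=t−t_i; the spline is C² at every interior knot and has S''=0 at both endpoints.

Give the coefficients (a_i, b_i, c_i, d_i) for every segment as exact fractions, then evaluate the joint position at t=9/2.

  seg 0: a=-5 b=51/11 c=0 d=-3/88
  seg 1: a=4 b=93/22 c=-9/44 d=-73/88
  seg 2: a=5 b=-72/11 c=-57/11 d=19/11
S(9/2) = 57/88

Δ: Δ0=9/2, Δ1=1/2, Δ2=-10
row 1: diag=8, rhs=-24; c'=1/4, d'=-3
row 2: denom=6−2·1/4=11/2; d'=(-63−2·-3)/(11/2)=-114/11
back: M2=-114/11
back: M1=-3−1/4·-114/11=-9/22
M: M0=0, M1=-9/22, M2=-114/11, M3=0
seg 0: a=-5, c=M0/2=0, d=(M1−M0)/(6·2)=-3/88, b=Δ0−h0·(2M0+M1)/6=51/11
seg 1: a=4, c=M1/2=-9/44, d=(M2−M1)/(6·2)=-73/88, b=Δ1−h1·(2M1+M2)/6=93/22
seg 2: a=5, c=M2/2=-57/11, d=(M3−M2)/(6·1)=19/11, b=Δ2−h2·(2M2+M3)/6=-72/11
t_q=9/2 → seg 2, τ=1/2; S=5+-72/11·τ+-57/11·τ²+19/11·τ³=57/88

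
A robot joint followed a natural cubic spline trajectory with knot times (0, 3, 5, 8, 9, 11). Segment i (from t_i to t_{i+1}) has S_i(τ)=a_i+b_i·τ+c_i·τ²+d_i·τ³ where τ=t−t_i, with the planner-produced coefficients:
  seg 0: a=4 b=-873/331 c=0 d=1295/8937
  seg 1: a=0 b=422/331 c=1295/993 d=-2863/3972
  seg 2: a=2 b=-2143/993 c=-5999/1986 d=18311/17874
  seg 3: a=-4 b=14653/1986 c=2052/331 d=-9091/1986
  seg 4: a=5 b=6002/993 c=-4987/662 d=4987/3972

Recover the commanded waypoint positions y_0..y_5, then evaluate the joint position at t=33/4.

y_0 = S_0(0) = a_0 = 4
y_1 = S_1(0) = a_1 = 0
y_2 = S_2(0) = a_2 = 2
y_3 = S_3(0) = a_3 = -4
y_4 = S_4(0) = a_4 = 5
y_5 = S_4(2) = -3
t_q=33/4 is in segment 3 (τ=1/4); S_3(τ)=-77937/42368

y_0=4 y_1=0 y_2=2 y_3=-4 y_4=5 y_5=-3
S(33/4) = -77937/42368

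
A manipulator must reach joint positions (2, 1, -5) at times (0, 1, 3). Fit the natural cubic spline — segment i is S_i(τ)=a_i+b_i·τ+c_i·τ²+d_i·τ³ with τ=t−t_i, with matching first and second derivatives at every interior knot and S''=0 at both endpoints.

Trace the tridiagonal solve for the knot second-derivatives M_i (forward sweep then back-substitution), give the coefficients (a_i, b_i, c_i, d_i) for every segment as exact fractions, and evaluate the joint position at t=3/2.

Δ: Δ0=-1, Δ1=-3
row 1: diag=6, rhs=-12; c'=1/3, d'=-2
back: M1=-2
M: M0=0, M1=-2, M2=0
seg 0: a=2, c=M0/2=0, d=(M1−M0)/(6·1)=-1/3, b=Δ0−h0·(2M0+M1)/6=-2/3
seg 1: a=1, c=M1/2=-1, d=(M2−M1)/(6·2)=1/6, b=Δ1−h1·(2M1+M2)/6=-5/3
t_q=3/2 → seg 1, τ=1/2; S=1+-5/3·τ+-1·τ²+1/6·τ³=-1/16

  seg 0: a=2 b=-2/3 c=0 d=-1/3
  seg 1: a=1 b=-5/3 c=-1 d=1/6
S(3/2) = -1/16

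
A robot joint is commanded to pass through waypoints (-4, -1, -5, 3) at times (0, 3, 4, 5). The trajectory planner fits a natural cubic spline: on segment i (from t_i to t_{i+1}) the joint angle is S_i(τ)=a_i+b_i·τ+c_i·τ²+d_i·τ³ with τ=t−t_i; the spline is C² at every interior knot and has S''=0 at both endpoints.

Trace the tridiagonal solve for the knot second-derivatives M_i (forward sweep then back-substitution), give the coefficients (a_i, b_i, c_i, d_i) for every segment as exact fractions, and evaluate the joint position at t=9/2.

  seg 0: a=-4 b=127/31 c=0 d=-32/93
  seg 1: a=-1 b=-161/31 c=-96/31 d=133/31
  seg 2: a=-5 b=46/31 c=303/31 d=-101/31
S(9/2) = -551/248

Δ: Δ0=1, Δ1=-4, Δ2=8
row 1: diag=8, rhs=-30; c'=1/8, d'=-15/4
row 2: denom=4−1·1/8=31/8; d'=(72−1·-15/4)/(31/8)=606/31
back: M2=606/31
back: M1=-15/4−1/8·606/31=-192/31
M: M0=0, M1=-192/31, M2=606/31, M3=0
seg 0: a=-4, c=M0/2=0, d=(M1−M0)/(6·3)=-32/93, b=Δ0−h0·(2M0+M1)/6=127/31
seg 1: a=-1, c=M1/2=-96/31, d=(M2−M1)/(6·1)=133/31, b=Δ1−h1·(2M1+M2)/6=-161/31
seg 2: a=-5, c=M2/2=303/31, d=(M3−M2)/(6·1)=-101/31, b=Δ2−h2·(2M2+M3)/6=46/31
t_q=9/2 → seg 2, τ=1/2; S=-5+46/31·τ+303/31·τ²+-101/31·τ³=-551/248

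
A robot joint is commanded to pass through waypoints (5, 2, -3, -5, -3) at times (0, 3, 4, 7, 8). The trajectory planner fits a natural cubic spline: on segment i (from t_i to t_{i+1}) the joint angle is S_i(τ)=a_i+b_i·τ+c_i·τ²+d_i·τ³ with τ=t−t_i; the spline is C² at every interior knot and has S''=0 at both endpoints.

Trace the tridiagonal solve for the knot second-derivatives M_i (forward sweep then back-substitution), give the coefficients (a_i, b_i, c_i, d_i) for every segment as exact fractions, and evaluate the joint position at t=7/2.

Δ: Δ0=-1, Δ1=-5, Δ2=-2/3, Δ3=2
row 1: diag=8, rhs=-24; c'=1/8, d'=-3
row 2: denom=8−1·1/8=63/8; d'=(26−1·-3)/(63/8)=232/63
row 3: denom=8−3·8/21=48/7; d'=(16−3·232/63)/(48/7)=13/18
back: M3=13/18
back: M2=232/63−8/21·13/18=92/27
back: M1=-3−1/8·92/27=-185/54
M: M0=0, M1=-185/54, M2=92/27, M3=13/18, M4=0
seg 0: a=5, c=M0/2=0, d=(M1−M0)/(6·3)=-185/972, b=Δ0−h0·(2M0+M1)/6=77/108
seg 1: a=2, c=M1/2=-185/108, d=(M2−M1)/(6·1)=41/36, b=Δ1−h1·(2M1+M2)/6=-239/54
seg 2: a=-3, c=M2/2=46/27, d=(M3−M2)/(6·3)=-145/972, b=Δ2−h2·(2M2+M3)/6=-479/108
seg 3: a=-5, c=M3/2=13/36, d=(M4−M3)/(6·1)=-13/108, b=Δ3−h3·(2M3+M4)/6=95/54
t_q=7/2 → seg 1, τ=1/2; S=2+-239/54·τ+-185/108·τ²+41/36·τ³=-431/864

  seg 0: a=5 b=77/108 c=0 d=-185/972
  seg 1: a=2 b=-239/54 c=-185/108 d=41/36
  seg 2: a=-3 b=-479/108 c=46/27 d=-145/972
  seg 3: a=-5 b=95/54 c=13/36 d=-13/108
S(7/2) = -431/864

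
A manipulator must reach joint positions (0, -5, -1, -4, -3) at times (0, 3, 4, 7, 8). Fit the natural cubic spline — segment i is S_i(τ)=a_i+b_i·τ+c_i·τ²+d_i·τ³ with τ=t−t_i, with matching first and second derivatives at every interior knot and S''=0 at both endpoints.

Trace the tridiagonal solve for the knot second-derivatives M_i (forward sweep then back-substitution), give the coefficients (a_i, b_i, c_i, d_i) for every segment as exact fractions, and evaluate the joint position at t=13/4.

Δ: Δ0=-5/3, Δ1=4, Δ2=-1, Δ3=1
row 1: diag=8, rhs=34; c'=1/8, d'=17/4
row 2: denom=8−1·1/8=63/8; d'=(-30−1·17/4)/(63/8)=-274/63
row 3: denom=8−3·8/21=48/7; d'=(12−3·-274/63)/(48/7)=263/72
back: M3=263/72
back: M2=-274/63−8/21·263/72=-155/27
back: M1=17/4−1/8·-155/27=1073/216
M: M0=0, M1=1073/216, M2=-155/27, M3=263/72, M4=0
seg 0: a=0, c=M0/2=0, d=(M1−M0)/(6·3)=1073/3888, b=Δ0−h0·(2M0+M1)/6=-1793/432
seg 1: a=-5, c=M1/2=1073/432, d=(M2−M1)/(6·1)=-257/144, b=Δ1−h1·(2M1+M2)/6=713/216
seg 2: a=-1, c=M2/2=-155/54, d=(M3−M2)/(6·3)=2029/3888, b=Δ2−h2·(2M2+M3)/6=1259/432
seg 3: a=-4, c=M3/2=263/144, d=(M4−M3)/(6·1)=-263/432, b=Δ3−h3·(2M3+M4)/6=-47/216
t_q=13/4 → seg 1, τ=1/4; S=-5+713/216·τ+1073/432·τ²+-257/144·τ³=-37301/9216

  seg 0: a=0 b=-1793/432 c=0 d=1073/3888
  seg 1: a=-5 b=713/216 c=1073/432 d=-257/144
  seg 2: a=-1 b=1259/432 c=-155/54 d=2029/3888
  seg 3: a=-4 b=-47/216 c=263/144 d=-263/432
S(13/4) = -37301/9216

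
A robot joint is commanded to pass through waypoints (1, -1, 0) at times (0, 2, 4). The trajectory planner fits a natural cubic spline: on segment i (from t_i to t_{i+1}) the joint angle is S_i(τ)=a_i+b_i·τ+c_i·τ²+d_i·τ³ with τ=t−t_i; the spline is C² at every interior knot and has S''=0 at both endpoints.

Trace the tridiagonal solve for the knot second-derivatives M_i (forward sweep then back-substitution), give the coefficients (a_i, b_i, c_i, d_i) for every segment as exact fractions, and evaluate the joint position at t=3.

  seg 0: a=1 b=-11/8 c=0 d=3/32
  seg 1: a=-1 b=-1/4 c=9/16 d=-3/32
S(3) = -25/32

Δ: Δ0=-1, Δ1=1/2
row 1: diag=8, rhs=9; c'=1/4, d'=9/8
back: M1=9/8
M: M0=0, M1=9/8, M2=0
seg 0: a=1, c=M0/2=0, d=(M1−M0)/(6·2)=3/32, b=Δ0−h0·(2M0+M1)/6=-11/8
seg 1: a=-1, c=M1/2=9/16, d=(M2−M1)/(6·2)=-3/32, b=Δ1−h1·(2M1+M2)/6=-1/4
t_q=3 → seg 1, τ=1; S=-1+-1/4·τ+9/16·τ²+-3/32·τ³=-25/32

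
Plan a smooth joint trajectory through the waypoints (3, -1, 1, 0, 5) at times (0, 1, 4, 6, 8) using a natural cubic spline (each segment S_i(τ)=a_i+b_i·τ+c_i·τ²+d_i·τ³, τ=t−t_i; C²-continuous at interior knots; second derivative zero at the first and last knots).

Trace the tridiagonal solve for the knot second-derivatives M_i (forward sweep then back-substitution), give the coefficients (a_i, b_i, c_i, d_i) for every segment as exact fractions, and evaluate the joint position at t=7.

Δ: Δ0=-4, Δ1=2/3, Δ2=-1/2, Δ3=5/2
row 1: diag=8, rhs=28; c'=3/8, d'=7/2
row 2: denom=10−3·3/8=71/8; d'=(-7−3·7/2)/(71/8)=-140/71
row 3: denom=8−2·16/71=536/71; d'=(18−2·-140/71)/(536/71)=779/268
back: M3=779/268
back: M2=-140/71−16/71·779/268=-176/67
back: M1=7/2−3/8·-176/67=601/134
M: M0=0, M1=601/134, M2=-176/67, M3=779/268, M4=0
seg 0: a=3, c=M0/2=0, d=(M1−M0)/(6·1)=601/804, b=Δ0−h0·(2M0+M1)/6=-3817/804
seg 1: a=-1, c=M1/2=601/268, d=(M2−M1)/(6·3)=-953/2412, b=Δ1−h1·(2M1+M2)/6=-1007/402
seg 2: a=1, c=M2/2=-88/67, d=(M3−M2)/(6·2)=1483/3216, b=Δ2−h2·(2M2+M3)/6=227/804
seg 3: a=0, c=M3/2=779/536, d=(M4−M3)/(6·2)=-779/3216, b=Δ3−h3·(2M3+M4)/6=113/201
t_q=7 → seg 3, τ=1; S=0+113/201·τ+779/536·τ²+-779/3216·τ³=1901/1072

  seg 0: a=3 b=-3817/804 c=0 d=601/804
  seg 1: a=-1 b=-1007/402 c=601/268 d=-953/2412
  seg 2: a=1 b=227/804 c=-88/67 d=1483/3216
  seg 3: a=0 b=113/201 c=779/536 d=-779/3216
S(7) = 1901/1072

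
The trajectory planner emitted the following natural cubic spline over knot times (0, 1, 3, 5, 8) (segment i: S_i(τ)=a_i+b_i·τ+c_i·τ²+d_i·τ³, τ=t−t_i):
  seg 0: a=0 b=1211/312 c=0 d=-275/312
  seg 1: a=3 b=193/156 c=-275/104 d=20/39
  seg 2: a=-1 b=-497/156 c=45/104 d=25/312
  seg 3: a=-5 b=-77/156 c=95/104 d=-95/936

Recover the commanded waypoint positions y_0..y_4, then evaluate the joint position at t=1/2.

y_0=0 y_1=3 y_2=-1 y_3=-5 y_4=-1
S(1/2) = 1523/832

y_0 = S_0(0) = a_0 = 0
y_1 = S_1(0) = a_1 = 3
y_2 = S_2(0) = a_2 = -1
y_3 = S_3(0) = a_3 = -5
y_4 = S_3(3) = -1
t_q=1/2 is in segment 0 (τ=1/2); S_0(τ)=1523/832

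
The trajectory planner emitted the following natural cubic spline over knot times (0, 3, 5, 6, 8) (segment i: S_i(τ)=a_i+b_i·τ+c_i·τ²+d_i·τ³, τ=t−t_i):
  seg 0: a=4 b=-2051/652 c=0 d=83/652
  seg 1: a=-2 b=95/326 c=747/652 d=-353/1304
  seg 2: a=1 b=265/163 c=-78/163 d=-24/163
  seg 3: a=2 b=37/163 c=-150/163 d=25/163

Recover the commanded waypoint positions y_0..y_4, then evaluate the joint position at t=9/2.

y_0=4 y_1=-2 y_2=1 y_3=2 y_4=0
S(9/2) = 1057/10432

y_0 = S_0(0) = a_0 = 4
y_1 = S_1(0) = a_1 = -2
y_2 = S_2(0) = a_2 = 1
y_3 = S_3(0) = a_3 = 2
y_4 = S_3(2) = 0
t_q=9/2 is in segment 1 (τ=3/2); S_1(τ)=1057/10432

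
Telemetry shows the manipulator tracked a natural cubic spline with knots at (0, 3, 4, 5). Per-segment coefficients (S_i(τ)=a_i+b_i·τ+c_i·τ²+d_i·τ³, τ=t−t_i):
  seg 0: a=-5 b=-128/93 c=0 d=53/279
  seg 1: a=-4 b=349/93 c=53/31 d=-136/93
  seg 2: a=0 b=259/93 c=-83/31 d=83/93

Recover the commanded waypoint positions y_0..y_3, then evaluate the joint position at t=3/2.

y_0=-5 y_1=-4 y_2=0 y_3=1
S(3/2) = -1593/248

y_0 = S_0(0) = a_0 = -5
y_1 = S_1(0) = a_1 = -4
y_2 = S_2(0) = a_2 = 0
y_3 = S_2(1) = 1
t_q=3/2 is in segment 0 (τ=3/2); S_0(τ)=-1593/248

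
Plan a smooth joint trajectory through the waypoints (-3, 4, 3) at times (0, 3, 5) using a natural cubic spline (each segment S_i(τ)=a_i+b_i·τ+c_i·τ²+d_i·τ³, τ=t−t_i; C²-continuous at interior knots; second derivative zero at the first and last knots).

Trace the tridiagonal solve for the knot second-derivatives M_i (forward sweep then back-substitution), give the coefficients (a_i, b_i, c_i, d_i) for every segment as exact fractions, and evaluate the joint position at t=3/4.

  seg 0: a=-3 b=191/60 c=0 d=-17/180
  seg 1: a=4 b=19/30 c=-17/20 d=17/120
S(3/4) = -167/256

Δ: Δ0=7/3, Δ1=-1/2
row 1: diag=10, rhs=-17; c'=1/5, d'=-17/10
back: M1=-17/10
M: M0=0, M1=-17/10, M2=0
seg 0: a=-3, c=M0/2=0, d=(M1−M0)/(6·3)=-17/180, b=Δ0−h0·(2M0+M1)/6=191/60
seg 1: a=4, c=M1/2=-17/20, d=(M2−M1)/(6·2)=17/120, b=Δ1−h1·(2M1+M2)/6=19/30
t_q=3/4 → seg 0, τ=3/4; S=-3+191/60·τ+0·τ²+-17/180·τ³=-167/256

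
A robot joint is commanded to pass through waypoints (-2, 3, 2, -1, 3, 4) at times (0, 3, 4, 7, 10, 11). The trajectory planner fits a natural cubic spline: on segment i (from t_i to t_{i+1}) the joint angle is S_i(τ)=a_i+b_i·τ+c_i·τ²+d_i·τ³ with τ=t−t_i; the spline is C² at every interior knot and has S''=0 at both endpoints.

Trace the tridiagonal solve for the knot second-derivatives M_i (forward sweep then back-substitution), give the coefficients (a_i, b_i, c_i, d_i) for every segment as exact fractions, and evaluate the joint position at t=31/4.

Δ: Δ0=5/3, Δ1=-1, Δ2=-1, Δ3=4/3, Δ4=1
row 1: diag=8, rhs=-16; c'=1/8, d'=-2
row 2: denom=8−1·1/8=63/8; d'=(0−1·-2)/(63/8)=16/63
row 3: denom=12−3·8/21=76/7; d'=(14−3·16/63)/(76/7)=139/114
row 4: denom=8−3·21/76=545/76; d'=(-2−3·139/114)/(545/76)=-86/109
back: M4=-86/109
back: M3=139/114−21/76·-86/109=470/327
back: M2=16/63−8/21·470/327=-32/109
back: M1=-2−1/8·-32/109=-214/109
M: M0=0, M1=-214/109, M2=-32/109, M3=470/327, M4=-86/109, M5=0
seg 0: a=-2, c=M0/2=0, d=(M1−M0)/(6·3)=-107/981, b=Δ0−h0·(2M0+M1)/6=866/327
seg 1: a=3, c=M1/2=-107/109, d=(M2−M1)/(6·1)=91/327, b=Δ1−h1·(2M1+M2)/6=-97/327
seg 2: a=2, c=M2/2=-16/109, d=(M3−M2)/(6·3)=283/2943, b=Δ2−h2·(2M2+M3)/6=-466/327
seg 3: a=-1, c=M3/2=235/327, d=(M4−M3)/(6·3)=-364/2943, b=Δ3−h3·(2M3+M4)/6=95/327
seg 4: a=3, c=M4/2=-43/109, d=(M5−M4)/(6·1)=43/327, b=Δ4−h4·(2M4+M5)/6=413/327
t_q=31/4 → seg 3, τ=3/4; S=-1+95/327·τ+235/327·τ²+-364/2943·τ³=-375/872

  seg 0: a=-2 b=866/327 c=0 d=-107/981
  seg 1: a=3 b=-97/327 c=-107/109 d=91/327
  seg 2: a=2 b=-466/327 c=-16/109 d=283/2943
  seg 3: a=-1 b=95/327 c=235/327 d=-364/2943
  seg 4: a=3 b=413/327 c=-43/109 d=43/327
S(31/4) = -375/872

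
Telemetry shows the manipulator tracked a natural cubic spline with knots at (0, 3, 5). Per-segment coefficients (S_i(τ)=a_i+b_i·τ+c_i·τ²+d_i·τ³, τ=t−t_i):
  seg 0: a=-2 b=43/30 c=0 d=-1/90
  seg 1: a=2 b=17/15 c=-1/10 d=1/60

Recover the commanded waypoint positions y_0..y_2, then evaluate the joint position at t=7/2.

y_0 = S_0(0) = a_0 = -2
y_1 = S_1(0) = a_1 = 2
y_2 = S_1(2) = 4
t_q=7/2 is in segment 1 (τ=1/2); S_1(τ)=407/160

y_0=-2 y_1=2 y_2=4
S(7/2) = 407/160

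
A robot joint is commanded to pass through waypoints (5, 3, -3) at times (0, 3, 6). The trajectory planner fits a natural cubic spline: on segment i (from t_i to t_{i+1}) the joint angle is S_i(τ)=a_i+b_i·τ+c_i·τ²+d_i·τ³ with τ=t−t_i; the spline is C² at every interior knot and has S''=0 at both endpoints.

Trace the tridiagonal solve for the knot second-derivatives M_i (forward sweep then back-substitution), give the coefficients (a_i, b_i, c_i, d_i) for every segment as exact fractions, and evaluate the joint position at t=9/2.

Δ: Δ0=-2/3, Δ1=-2
row 1: diag=12, rhs=-8; c'=1/4, d'=-2/3
back: M1=-2/3
M: M0=0, M1=-2/3, M2=0
seg 0: a=5, c=M0/2=0, d=(M1−M0)/(6·3)=-1/27, b=Δ0−h0·(2M0+M1)/6=-1/3
seg 1: a=3, c=M1/2=-1/3, d=(M2−M1)/(6·3)=1/27, b=Δ1−h1·(2M1+M2)/6=-4/3
t_q=9/2 → seg 1, τ=3/2; S=3+-4/3·τ+-1/3·τ²+1/27·τ³=3/8

  seg 0: a=5 b=-1/3 c=0 d=-1/27
  seg 1: a=3 b=-4/3 c=-1/3 d=1/27
S(9/2) = 3/8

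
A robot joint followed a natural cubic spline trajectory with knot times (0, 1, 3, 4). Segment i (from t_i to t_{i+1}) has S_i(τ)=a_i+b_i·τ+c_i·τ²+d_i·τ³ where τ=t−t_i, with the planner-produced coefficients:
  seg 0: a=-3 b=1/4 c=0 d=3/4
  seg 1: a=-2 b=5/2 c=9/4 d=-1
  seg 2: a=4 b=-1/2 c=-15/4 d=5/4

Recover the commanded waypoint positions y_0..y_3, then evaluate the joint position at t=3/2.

y_0=-3 y_1=-2 y_2=4 y_3=1
S(3/2) = -5/16

y_0 = S_0(0) = a_0 = -3
y_1 = S_1(0) = a_1 = -2
y_2 = S_2(0) = a_2 = 4
y_3 = S_2(1) = 1
t_q=3/2 is in segment 1 (τ=1/2); S_1(τ)=-5/16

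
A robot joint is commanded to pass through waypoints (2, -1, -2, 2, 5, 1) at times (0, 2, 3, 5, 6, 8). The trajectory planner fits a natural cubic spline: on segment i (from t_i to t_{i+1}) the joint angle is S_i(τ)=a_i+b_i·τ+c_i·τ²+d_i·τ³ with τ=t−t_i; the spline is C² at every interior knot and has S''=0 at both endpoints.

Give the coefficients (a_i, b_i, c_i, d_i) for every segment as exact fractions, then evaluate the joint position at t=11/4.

  seg 0: a=2 b=-3283/2162 c=0 d=5/1081
  seg 1: a=-1 b=-3163/2162 c=30/1081 d=941/2162
  seg 2: a=-2 b=-110/1081 c=2883/2162 d=-13/92
  seg 3: a=2 b=3823/1081 c=525/1081 d=-1105/1081
  seg 4: a=5 b=1558/1081 c=-2790/1081 d=465/1081
S(11/4) = -262625/138368

Δ: Δ0=-3/2, Δ1=-1, Δ2=2, Δ3=3, Δ4=-2
row 1: diag=6, rhs=3; c'=1/6, d'=1/2
row 2: denom=6−1·1/6=35/6; d'=(18−1·1/2)/(35/6)=3
row 3: denom=6−2·12/35=186/35; d'=(6−2·3)/(186/35)=0
row 4: denom=6−1·35/186=1081/186; d'=(-30−1·0)/(1081/186)=-5580/1081
back: M4=-5580/1081
back: M3=0−35/186·-5580/1081=1050/1081
back: M2=3−12/35·1050/1081=2883/1081
back: M1=1/2−1/6·2883/1081=60/1081
M: M0=0, M1=60/1081, M2=2883/1081, M3=1050/1081, M4=-5580/1081, M5=0
seg 0: a=2, c=M0/2=0, d=(M1−M0)/(6·2)=5/1081, b=Δ0−h0·(2M0+M1)/6=-3283/2162
seg 1: a=-1, c=M1/2=30/1081, d=(M2−M1)/(6·1)=941/2162, b=Δ1−h1·(2M1+M2)/6=-3163/2162
seg 2: a=-2, c=M2/2=2883/2162, d=(M3−M2)/(6·2)=-13/92, b=Δ2−h2·(2M2+M3)/6=-110/1081
seg 3: a=2, c=M3/2=525/1081, d=(M4−M3)/(6·1)=-1105/1081, b=Δ3−h3·(2M3+M4)/6=3823/1081
seg 4: a=5, c=M4/2=-2790/1081, d=(M5−M4)/(6·2)=465/1081, b=Δ4−h4·(2M4+M5)/6=1558/1081
t_q=11/4 → seg 1, τ=3/4; S=-1+-3163/2162·τ+30/1081·τ²+941/2162·τ³=-262625/138368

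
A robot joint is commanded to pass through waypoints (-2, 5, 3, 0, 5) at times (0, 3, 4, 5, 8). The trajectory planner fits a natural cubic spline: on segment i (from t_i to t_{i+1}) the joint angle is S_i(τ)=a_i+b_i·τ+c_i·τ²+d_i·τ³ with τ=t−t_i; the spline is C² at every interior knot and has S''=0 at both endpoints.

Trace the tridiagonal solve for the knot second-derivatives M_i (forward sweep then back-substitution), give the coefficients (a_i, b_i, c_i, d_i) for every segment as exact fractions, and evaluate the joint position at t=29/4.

Δ: Δ0=7/3, Δ1=-2, Δ2=-3, Δ3=5/3
row 1: diag=8, rhs=-26; c'=1/8, d'=-13/4
row 2: denom=4−1·1/8=31/8; d'=(-6−1·-13/4)/(31/8)=-22/31
row 3: denom=8−1·8/31=240/31; d'=(28−1·-22/31)/(240/31)=89/24
back: M3=89/24
back: M2=-22/31−8/31·89/24=-5/3
back: M1=-13/4−1/8·-5/3=-73/24
M: M0=0, M1=-73/24, M2=-5/3, M3=89/24, M4=0
seg 0: a=-2, c=M0/2=0, d=(M1−M0)/(6·3)=-73/432, b=Δ0−h0·(2M0+M1)/6=185/48
seg 1: a=5, c=M1/2=-73/48, d=(M2−M1)/(6·1)=11/48, b=Δ1−h1·(2M1+M2)/6=-17/24
seg 2: a=3, c=M2/2=-5/6, d=(M3−M2)/(6·1)=43/48, b=Δ2−h2·(2M2+M3)/6=-49/16
seg 3: a=0, c=M3/2=89/48, d=(M4−M3)/(6·3)=-89/432, b=Δ3−h3·(2M3+M4)/6=-49/24
t_q=29/4 → seg 3, τ=9/4; S=0+-49/24·τ+89/48·τ²+-89/432·τ³=2505/1024

  seg 0: a=-2 b=185/48 c=0 d=-73/432
  seg 1: a=5 b=-17/24 c=-73/48 d=11/48
  seg 2: a=3 b=-49/16 c=-5/6 d=43/48
  seg 3: a=0 b=-49/24 c=89/48 d=-89/432
S(29/4) = 2505/1024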